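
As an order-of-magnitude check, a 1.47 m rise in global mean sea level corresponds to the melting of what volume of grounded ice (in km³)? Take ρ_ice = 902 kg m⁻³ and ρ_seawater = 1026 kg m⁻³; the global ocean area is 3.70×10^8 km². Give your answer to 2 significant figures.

≈ 6.2×10^5 km³

Required water volume = Δh × A = 1.47 m × 3.70×10^14 m² = 5.439×10^14 m³ = 5.439×10^5 km³.
Ice volume = water volume × ρ_w/ρ_ice = 5.439×10^5 × 1026/902 = 6.2×10^5 km³.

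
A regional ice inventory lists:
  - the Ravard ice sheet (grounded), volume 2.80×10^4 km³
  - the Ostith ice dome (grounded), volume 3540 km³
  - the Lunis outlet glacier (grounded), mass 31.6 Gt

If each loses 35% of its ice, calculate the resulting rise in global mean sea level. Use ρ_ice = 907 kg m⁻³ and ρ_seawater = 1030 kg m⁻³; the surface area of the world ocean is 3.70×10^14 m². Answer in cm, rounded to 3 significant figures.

≈ 2.63 cm

Ravard: 0.35 × 2.80×10^4 km³ × (907/1030) = 8630 km³ of water.
Ostith: 0.35 × 3540 km³ × (907/1030) = 1091 km³ of water.
Lunis: 0.35 × 31.6 Gt = 1.106×10^13 kg; dividing by ρ_w = 1030 kg m⁻³ gives 1.074×10^10 m³ of water.
Total added water ≈ 9.731×10^12 m³ over 3.70×10^14 m² → Δh = 0.0263 m = 2.63 cm.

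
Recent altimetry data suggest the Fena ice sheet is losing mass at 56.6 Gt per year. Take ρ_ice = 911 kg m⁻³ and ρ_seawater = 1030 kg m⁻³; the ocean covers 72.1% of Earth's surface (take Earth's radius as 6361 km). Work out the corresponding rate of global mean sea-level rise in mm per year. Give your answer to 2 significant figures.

≈ 0.15 mm/yr

ρ_w = 1030 kg m⁻³. Annual water volume added = 56.6 Gt / ρ_w = 5.660×10^13 kg / 1030 kg m⁻³ = 5.495×10^10 m³.
Δh per year = 5.495×10^10 / 3.67×10^14 = 1.50×10^-4 m = 0.15 mm.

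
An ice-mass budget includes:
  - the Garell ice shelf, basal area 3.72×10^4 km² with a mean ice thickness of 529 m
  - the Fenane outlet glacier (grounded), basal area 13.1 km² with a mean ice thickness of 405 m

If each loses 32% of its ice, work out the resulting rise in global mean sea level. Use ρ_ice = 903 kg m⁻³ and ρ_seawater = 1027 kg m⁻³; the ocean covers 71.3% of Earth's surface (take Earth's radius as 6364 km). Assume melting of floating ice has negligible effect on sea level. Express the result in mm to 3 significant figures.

≈ 4.11×10^-3 mm

The Garell ice shelf is floating and already displaces its own weight of water, so its melt adds essentially nothing to sea level.
Fenane: ice volume = 13.1 km² × 405 m = 5.306 km³; 0.32 × 5.306 × (903/1027) = 1.493 km³ of water.
Total added water ≈ 1.493×10^9 m³ over 3.63×10^14 m² → Δh = 4.11×10^-6 m = 4.11×10^-3 mm.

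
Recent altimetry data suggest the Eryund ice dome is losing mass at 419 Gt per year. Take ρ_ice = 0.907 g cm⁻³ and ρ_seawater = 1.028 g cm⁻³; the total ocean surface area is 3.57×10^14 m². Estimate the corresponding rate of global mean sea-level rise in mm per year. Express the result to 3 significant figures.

ρ_w = 1.028 g cm⁻³ = 1028 kg m⁻³. Annual water volume added = 419 Gt / ρ_w = 4.190×10^14 kg / 1028 kg m⁻³ = 4.076×10^11 m³.
Δh per year = 4.076×10^11 / 3.57×10^14 = 1.14×10^-3 m = 1.14 mm.

≈ 1.14 mm/yr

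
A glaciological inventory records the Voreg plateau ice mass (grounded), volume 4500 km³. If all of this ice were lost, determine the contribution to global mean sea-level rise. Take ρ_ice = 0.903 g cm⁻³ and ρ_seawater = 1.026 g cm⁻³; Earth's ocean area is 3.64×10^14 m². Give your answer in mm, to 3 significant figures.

≈ 10.9 mm

Voreg: 4500 km³ × (903/1026) = 3961 km³ of water.
Spread over 3.64×10^14 m² of ocean, Δh = 3.961×10^12 / 3.64×10^14 = 0.0109 m = 10.9 mm.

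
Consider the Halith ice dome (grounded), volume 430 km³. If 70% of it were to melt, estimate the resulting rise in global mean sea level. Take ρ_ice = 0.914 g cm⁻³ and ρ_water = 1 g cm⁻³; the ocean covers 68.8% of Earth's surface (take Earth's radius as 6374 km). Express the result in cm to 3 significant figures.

≈ 0.0783 cm

Halith: 0.7 × 430 km³ × (914/1000) = 275.1 km³ of water.
Spread over 3.51×10^14 m² of ocean, Δh = 2.751×10^11 / 3.51×10^14 = 7.83×10^-4 m = 0.0783 cm.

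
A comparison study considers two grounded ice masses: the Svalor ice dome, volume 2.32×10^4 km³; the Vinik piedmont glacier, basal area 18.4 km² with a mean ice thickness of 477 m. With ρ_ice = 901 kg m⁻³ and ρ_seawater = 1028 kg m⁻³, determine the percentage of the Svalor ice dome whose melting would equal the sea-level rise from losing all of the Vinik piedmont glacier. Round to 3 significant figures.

≈ 0.0378 %

Equal sea-level rise means equal mass of meltwater, i.e. equal mass of ice lost.
Ice mass of Vinik: 7.908×10^12 kg; ice mass of Svalor: 2.090×10^16 kg.
Fraction required = 7.908×10^12 / 2.090×10^16 = 3.78×10^-4 → 0.0378 %.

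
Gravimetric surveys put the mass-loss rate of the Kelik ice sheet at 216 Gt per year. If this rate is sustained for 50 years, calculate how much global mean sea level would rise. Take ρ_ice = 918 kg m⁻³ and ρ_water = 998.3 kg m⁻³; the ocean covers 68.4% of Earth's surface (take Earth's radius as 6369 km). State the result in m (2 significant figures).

≈ 0.031 m

Total mass lost = 216 Gt/yr × 50 yr = 1.080×10^4 Gt = 1.080×10^16 kg.
ρ_w = 998.3 kg m⁻³, so water volume = 1.080×10^16 / 998.3 = 1.082×10^13 m³.
Δh = 1.082×10^13 / 3.49×10^14 = 0.0310 m.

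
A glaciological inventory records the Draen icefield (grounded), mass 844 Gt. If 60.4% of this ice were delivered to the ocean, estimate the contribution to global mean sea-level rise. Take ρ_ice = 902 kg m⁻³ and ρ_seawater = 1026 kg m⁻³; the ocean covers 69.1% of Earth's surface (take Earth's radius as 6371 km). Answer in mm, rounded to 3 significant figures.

Draen: 0.604 × 844 Gt = 5.098×10^14 kg; dividing by ρ_w = 1026 kg m⁻³ gives 4.969×10^11 m³ of water.
Spread over 3.52×10^14 m² of ocean, Δh = 4.969×10^11 / 3.52×10^14 = 1.41×10^-3 m = 1.41 mm.

≈ 1.41 mm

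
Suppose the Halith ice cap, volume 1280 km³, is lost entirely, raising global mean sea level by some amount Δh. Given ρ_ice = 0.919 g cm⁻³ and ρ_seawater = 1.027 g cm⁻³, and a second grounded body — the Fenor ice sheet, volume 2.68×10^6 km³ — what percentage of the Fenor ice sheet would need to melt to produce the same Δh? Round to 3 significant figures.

≈ 0.0478 %

Equal sea-level rise means equal mass of meltwater, i.e. equal mass of ice lost.
Ice mass of Halith: 1.176×10^15 kg; ice mass of Fenor: 2.463×10^18 kg.
Fraction required = 1.176×10^15 / 2.463×10^18 = 4.78×10^-4 → 0.0478 %.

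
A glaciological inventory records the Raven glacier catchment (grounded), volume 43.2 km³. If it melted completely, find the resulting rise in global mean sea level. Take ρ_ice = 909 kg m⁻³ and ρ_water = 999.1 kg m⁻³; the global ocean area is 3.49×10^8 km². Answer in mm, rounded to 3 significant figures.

≈ 0.113 mm

Raven: 43.2 km³ × (909/999.1) = 39.30 km³ of water.
Spread over 3.49×10^14 m² of ocean, Δh = 3.930×10^10 / 3.49×10^14 = 1.13×10^-4 m = 0.113 mm.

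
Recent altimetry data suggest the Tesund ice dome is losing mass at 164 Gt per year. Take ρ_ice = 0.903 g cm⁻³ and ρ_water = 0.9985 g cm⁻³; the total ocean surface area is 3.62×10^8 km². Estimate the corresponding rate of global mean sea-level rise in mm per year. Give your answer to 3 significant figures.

≈ 0.454 mm/yr

ρ_w = 0.9985 g cm⁻³ = 998.5 kg m⁻³. Annual water volume added = 164 Gt / ρ_w = 1.640×10^14 kg / 998.5 kg m⁻³ = 1.642×10^11 m³.
Δh per year = 1.642×10^11 / 3.62×10^14 = 4.54×10^-4 m = 0.454 mm.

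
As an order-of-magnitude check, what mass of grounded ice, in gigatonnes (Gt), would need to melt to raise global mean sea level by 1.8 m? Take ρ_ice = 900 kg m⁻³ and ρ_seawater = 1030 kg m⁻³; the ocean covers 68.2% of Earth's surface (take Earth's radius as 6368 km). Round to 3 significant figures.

≈ 6.44×10^5 Gt

Required water volume = Δh × A = 1.8 m × 3.48×10^14 m² = 6.256×10^14 m³.
ρ_w = 1030 kg m⁻³, so the mass of water = 6.256×10^14 m³ × 1030 kg m⁻³ = 6.443×10^17 kg = 6.44×10^5 Gt (and the same mass of ice, by conservation).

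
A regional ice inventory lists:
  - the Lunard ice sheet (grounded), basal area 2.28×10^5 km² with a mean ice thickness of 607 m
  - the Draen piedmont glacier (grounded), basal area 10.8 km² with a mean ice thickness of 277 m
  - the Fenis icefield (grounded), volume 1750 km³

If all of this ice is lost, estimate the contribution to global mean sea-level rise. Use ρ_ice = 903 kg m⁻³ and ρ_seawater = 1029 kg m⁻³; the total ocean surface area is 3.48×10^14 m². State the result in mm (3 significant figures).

≈ 353 mm

Lunard: ice volume = 2.28×10^5 km² × 607 m = 1.384×10^5 km³; 1.384×10^5 × (903/1029) = 1.214×10^5 km³ of water.
Draen: ice volume = 10.8 km² × 277 m = 2.992 km³; 2.992 × (903/1029) = 2.625 km³ of water.
Fenis: 1750 km³ × (903/1029) = 1536 km³ of water.
Total added water ≈ 1.230×10^14 m³ over 3.48×10^14 m² → Δh = 0.353 m = 353 mm.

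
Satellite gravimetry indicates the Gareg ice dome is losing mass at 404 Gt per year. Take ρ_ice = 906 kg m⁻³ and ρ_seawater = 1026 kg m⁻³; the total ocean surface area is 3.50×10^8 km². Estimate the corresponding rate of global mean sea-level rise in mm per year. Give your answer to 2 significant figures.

ρ_w = 1026 kg m⁻³. Annual water volume added = 404 Gt / ρ_w = 4.040×10^14 kg / 1026 kg m⁻³ = 3.938×10^11 m³.
Δh per year = 3.938×10^11 / 3.50×10^14 = 1.13×10^-3 m = 1.1 mm.

≈ 1.1 mm/yr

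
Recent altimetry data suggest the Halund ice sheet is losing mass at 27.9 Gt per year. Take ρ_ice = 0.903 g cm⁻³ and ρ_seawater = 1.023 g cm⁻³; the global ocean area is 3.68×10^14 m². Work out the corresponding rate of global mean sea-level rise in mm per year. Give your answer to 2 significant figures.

ρ_w = 1.023 g cm⁻³ = 1023 kg m⁻³. Annual water volume added = 27.9 Gt / ρ_w = 2.790×10^13 kg / 1023 kg m⁻³ = 2.727×10^10 m³.
Δh per year = 2.727×10^10 / 3.68×10^14 = 7.41×10^-5 m = 0.074 mm.

≈ 0.074 mm/yr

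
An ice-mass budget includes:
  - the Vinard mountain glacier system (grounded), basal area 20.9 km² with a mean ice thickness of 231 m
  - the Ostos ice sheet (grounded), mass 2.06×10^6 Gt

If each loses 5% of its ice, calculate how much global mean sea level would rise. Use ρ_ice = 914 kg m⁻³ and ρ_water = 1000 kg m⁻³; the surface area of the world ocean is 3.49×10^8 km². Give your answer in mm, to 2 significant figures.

≈ 300 mm

Vinard: ice volume = 20.9 km² × 231 m = 4.828 km³; 0.05 × 4.828 × (914/1000) = 0.2206 km³ of water.
Ostos: 0.05 × 2.06×10^6 Gt = 1.030×10^17 kg; dividing by ρ_w = 1000 kg m⁻³ gives 1.030×10^14 m³ of water.
Total added water ≈ 1.030×10^14 m³ over 3.49×10^14 m² → Δh = 0.295 m = 300 mm.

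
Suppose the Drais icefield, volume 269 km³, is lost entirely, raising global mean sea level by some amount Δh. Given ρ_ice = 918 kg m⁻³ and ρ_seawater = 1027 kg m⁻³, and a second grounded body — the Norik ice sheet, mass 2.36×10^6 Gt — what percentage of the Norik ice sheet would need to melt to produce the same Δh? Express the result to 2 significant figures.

Equal sea-level rise means equal mass of meltwater, i.e. equal mass of ice lost.
Ice mass of Drais: 2.469×10^14 kg; ice mass of Norik: 2.360×10^18 kg.
Fraction required = 2.469×10^14 / 2.360×10^18 = 1.05×10^-4 → 0.010 %.

≈ 0.010 %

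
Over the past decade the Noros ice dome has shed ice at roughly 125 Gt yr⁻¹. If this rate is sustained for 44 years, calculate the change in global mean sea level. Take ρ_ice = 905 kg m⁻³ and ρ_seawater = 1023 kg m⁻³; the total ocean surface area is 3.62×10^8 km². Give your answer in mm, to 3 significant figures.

Total mass lost = 125 Gt/yr × 44 yr = 5500 Gt = 5.500×10^15 kg.
ρ_w = 1023 kg m⁻³, so water volume = 5.500×10^15 / 1023 = 5.376×10^12 m³.
Δh = 5.376×10^12 / 3.62×10^14 = 0.0149 m = 14.9 mm.

≈ 14.9 mm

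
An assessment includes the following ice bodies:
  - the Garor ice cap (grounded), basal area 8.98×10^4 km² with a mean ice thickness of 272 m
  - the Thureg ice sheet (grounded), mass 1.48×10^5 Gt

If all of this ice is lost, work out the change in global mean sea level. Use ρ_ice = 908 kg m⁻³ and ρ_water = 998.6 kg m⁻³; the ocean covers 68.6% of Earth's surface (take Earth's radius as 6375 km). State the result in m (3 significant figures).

Garor: ice volume = 8.98×10^4 km² × 272 m = 2.443×10^4 km³; 2.443×10^4 × (908/998.6) = 2.221×10^4 km³ of water.
Thureg: 1.48×10^5 Gt = 1.480×10^17 kg; dividing by ρ_w = 998.6 kg m⁻³ gives 1.482×10^14 m³ of water.
Total added water ≈ 1.704×10^14 m³ over 3.50×10^14 m² → Δh = 0.486 m.

≈ 0.486 m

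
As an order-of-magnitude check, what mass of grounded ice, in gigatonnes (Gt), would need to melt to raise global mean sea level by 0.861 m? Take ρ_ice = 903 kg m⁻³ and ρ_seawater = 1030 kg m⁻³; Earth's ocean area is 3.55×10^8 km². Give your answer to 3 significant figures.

Required water volume = Δh × A = 0.861 m × 3.55×10^14 m² = 3.057×10^14 m³.
ρ_w = 1030 kg m⁻³, so the mass of water = 3.057×10^14 m³ × 1030 kg m⁻³ = 3.148×10^17 kg = 3.15×10^5 Gt (and the same mass of ice, by conservation).

≈ 3.15×10^5 Gt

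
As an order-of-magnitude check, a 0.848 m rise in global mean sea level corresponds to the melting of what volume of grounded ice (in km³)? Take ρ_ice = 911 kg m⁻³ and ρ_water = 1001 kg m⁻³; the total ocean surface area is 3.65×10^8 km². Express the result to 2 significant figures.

≈ 3.4×10^5 km³

Required water volume = Δh × A = 0.848 m × 3.65×10^14 m² = 3.095×10^14 m³ = 3.095×10^5 km³.
Ice volume = water volume × ρ_w/ρ_ice = 3.095×10^5 × 1001/911 = 3.4×10^5 km³.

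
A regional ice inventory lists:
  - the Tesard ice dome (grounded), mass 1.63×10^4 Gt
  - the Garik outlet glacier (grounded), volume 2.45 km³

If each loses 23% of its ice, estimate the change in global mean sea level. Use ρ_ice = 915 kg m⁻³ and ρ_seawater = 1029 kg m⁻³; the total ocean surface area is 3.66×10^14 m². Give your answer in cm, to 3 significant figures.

≈ 0.996 cm

Tesard: 0.23 × 1.63×10^4 Gt = 3.749×10^15 kg; dividing by ρ_w = 1029 kg m⁻³ gives 3.643×10^12 m³ of water.
Garik: 0.23 × 2.45 km³ × (915/1029) = 0.5011 km³ of water.
Total added water ≈ 3.644×10^12 m³ over 3.66×10^14 m² → Δh = 9.96×10^-3 m = 0.996 cm.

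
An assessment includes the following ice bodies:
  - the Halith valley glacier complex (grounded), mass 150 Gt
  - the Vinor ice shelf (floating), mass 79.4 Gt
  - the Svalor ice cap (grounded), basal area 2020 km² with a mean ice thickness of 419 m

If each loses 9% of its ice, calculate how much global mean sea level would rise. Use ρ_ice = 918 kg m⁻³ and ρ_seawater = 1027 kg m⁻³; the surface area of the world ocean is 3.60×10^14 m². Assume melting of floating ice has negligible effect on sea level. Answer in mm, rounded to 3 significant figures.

≈ 0.226 mm

Halith: 0.09 × 150 Gt = 1.350×10^13 kg; dividing by ρ_w = 1027 kg m⁻³ gives 1.315×10^10 m³ of water.
The Vinor ice shelf is floating and already displaces its own weight of water, so its melt adds essentially nothing to sea level.
Svalor: ice volume = 2020 km² × 419 m = 846.4 km³; 0.09 × 846.4 × (918/1027) = 68.09 km³ of water.
Total added water ≈ 8.123×10^10 m³ over 3.60×10^14 m² → Δh = 2.26×10^-4 m = 0.226 mm.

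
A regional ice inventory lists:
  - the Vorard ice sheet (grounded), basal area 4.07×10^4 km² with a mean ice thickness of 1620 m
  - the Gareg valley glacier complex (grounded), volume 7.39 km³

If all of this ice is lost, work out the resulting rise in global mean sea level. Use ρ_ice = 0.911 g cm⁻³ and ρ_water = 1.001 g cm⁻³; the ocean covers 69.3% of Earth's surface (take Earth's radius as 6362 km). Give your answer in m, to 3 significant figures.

≈ 0.170 m

Vorard: ice volume = 4.07×10^4 km² × 1620 m = 6.593×10^4 km³; 6.593×10^4 × (911/1001) = 6.001×10^4 km³ of water.
Gareg: 7.39 km³ × (911/1001) = 6.726 km³ of water.
Total added water ≈ 6.001×10^13 m³ over 3.52×10^14 m² → Δh = 0.170 m.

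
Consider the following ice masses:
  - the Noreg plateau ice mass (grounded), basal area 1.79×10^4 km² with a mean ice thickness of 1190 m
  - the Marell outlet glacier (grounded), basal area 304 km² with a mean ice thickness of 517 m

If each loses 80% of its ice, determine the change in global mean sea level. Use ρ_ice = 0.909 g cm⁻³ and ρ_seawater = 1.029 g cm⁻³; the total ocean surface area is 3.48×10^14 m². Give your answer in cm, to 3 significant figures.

≈ 4.36 cm

Noreg: ice volume = 1.79×10^4 km² × 1190 m = 2.130×10^4 km³; 0.8 × 2.130×10^4 × (909/1029) = 1.505×10^4 km³ of water.
Marell: ice volume = 304 km² × 517 m = 157.2 km³; 0.8 × 157.2 × (909/1029) = 111.1 km³ of water.
Total added water ≈ 1.516×10^13 m³ over 3.48×10^14 m² → Δh = 0.0436 m = 4.36 cm.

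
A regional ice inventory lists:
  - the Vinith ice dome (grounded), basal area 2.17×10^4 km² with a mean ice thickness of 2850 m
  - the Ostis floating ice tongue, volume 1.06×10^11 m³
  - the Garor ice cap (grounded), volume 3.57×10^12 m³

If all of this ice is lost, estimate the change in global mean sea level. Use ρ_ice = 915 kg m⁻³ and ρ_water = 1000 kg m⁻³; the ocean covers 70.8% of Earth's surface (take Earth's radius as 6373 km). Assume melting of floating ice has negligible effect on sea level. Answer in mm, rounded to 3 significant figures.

≈ 166 mm

Vinith: ice volume = 2.17×10^4 km² × 2850 m = 6.184×10^4 km³; 6.184×10^4 × (915/1000) = 5.659×10^4 km³ of water.
The Ostis floating ice tongue is floating and already displaces its own weight of water, so its melt adds essentially nothing to sea level.
Garor: 3.57×10^12 m³ × (915/1000) = 3.267×10^12 m³ of water.
Total added water ≈ 5.985×10^13 m³ over 3.61×10^14 m² → Δh = 0.166 m = 166 mm.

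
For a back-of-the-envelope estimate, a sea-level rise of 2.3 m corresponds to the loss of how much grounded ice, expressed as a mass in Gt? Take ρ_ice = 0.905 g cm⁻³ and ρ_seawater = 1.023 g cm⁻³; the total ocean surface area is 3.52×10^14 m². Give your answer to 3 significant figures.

≈ 8.28×10^5 Gt

Required water volume = Δh × A = 2.3 m × 3.52×10^14 m² = 8.096×10^14 m³.
ρ_w = 1.023 g cm⁻³ = 1023 kg m⁻³, so the mass of water = 8.096×10^14 m³ × 1023 kg m⁻³ = 8.282×10^17 kg = 8.28×10^5 Gt (and the same mass of ice, by conservation).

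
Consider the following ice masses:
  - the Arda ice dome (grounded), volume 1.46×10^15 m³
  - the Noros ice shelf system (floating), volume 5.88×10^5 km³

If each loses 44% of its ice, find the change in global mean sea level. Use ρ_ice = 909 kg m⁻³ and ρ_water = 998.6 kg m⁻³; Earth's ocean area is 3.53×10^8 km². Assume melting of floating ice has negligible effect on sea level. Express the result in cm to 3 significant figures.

Arda: 0.44 × 1.46×10^15 m³ × (909/998.6) = 5.848×10^14 m³ of water.
The Noros ice shelf system is floating and already displaces its own weight of water, so its melt adds essentially nothing to sea level.
Total added water ≈ 5.848×10^14 m³ over 3.53×10^14 m² → Δh = 1.66 m = 166 cm.

≈ 166 cm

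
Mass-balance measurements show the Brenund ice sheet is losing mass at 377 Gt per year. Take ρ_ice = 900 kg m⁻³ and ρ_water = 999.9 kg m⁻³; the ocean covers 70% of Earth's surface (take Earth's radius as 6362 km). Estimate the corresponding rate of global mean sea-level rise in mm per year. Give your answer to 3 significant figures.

≈ 1.06 mm/yr

ρ_w = 999.9 kg m⁻³. Annual water volume added = 377 Gt / ρ_w = 3.770×10^14 kg / 999.9 kg m⁻³ = 3.770×10^11 m³.
Δh per year = 3.770×10^11 / 3.56×10^14 = 1.06×10^-3 m = 1.06 mm.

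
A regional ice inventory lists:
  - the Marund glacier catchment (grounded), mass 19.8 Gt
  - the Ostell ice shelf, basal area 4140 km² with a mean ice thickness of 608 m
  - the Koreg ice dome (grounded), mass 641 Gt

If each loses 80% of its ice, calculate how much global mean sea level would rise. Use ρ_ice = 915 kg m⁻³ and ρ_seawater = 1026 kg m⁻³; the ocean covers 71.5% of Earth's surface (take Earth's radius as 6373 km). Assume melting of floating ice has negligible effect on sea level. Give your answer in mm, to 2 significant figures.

≈ 1.4 mm

Marund: 0.8 × 19.8 Gt = 1.584×10^13 kg; dividing by ρ_w = 1026 kg m⁻³ gives 1.544×10^10 m³ of water.
The Ostell ice shelf is floating and already displaces its own weight of water, so its melt adds essentially nothing to sea level.
Koreg: 0.8 × 641 Gt = 5.128×10^14 kg; dividing by ρ_w = 1026 kg m⁻³ gives 4.998×10^11 m³ of water.
Total added water ≈ 5.152×10^11 m³ over 3.65×10^14 m² → Δh = 1.41×10^-3 m = 1.4 mm.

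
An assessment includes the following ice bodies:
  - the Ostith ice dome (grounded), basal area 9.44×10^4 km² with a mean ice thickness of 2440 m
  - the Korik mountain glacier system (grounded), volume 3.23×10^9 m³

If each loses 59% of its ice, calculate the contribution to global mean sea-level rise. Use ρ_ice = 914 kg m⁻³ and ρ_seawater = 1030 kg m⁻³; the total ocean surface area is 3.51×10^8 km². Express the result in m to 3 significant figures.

Ostith: ice volume = 9.44×10^4 km² × 2440 m = 2.303×10^5 km³; 0.59 × 2.303×10^5 × (914/1030) = 1.206×10^5 km³ of water.
Korik: 0.59 × 3.23×10^9 m³ × (914/1030) = 1.691×10^9 m³ of water.
Total added water ≈ 1.206×10^14 m³ over 3.51×10^14 m² → Δh = 0.344 m.

≈ 0.344 m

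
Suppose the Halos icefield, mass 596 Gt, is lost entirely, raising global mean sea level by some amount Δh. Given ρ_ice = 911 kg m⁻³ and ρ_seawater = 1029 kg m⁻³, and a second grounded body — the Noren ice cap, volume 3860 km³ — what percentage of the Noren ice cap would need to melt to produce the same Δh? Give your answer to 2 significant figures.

Equal sea-level rise means equal mass of meltwater, i.e. equal mass of ice lost.
Ice mass of Halos: 5.960×10^14 kg; ice mass of Noren: 3.516×10^15 kg.
Fraction required = 5.960×10^14 / 3.516×10^15 = 0.169 → 17 %.

≈ 17 %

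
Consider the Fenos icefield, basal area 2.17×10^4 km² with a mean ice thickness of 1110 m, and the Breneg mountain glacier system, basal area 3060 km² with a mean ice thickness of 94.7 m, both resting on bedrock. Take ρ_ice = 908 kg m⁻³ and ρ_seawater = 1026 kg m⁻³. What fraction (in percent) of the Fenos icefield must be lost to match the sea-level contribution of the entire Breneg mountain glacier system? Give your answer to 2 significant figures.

≈ 1.2 %

Equal sea-level rise means equal mass of meltwater, i.e. equal mass of ice lost.
Ice mass of Breneg: 2.631×10^14 kg; ice mass of Fenos: 2.187×10^16 kg.
Fraction required = 2.631×10^14 / 2.187×10^16 = 0.0120 → 1.2 %.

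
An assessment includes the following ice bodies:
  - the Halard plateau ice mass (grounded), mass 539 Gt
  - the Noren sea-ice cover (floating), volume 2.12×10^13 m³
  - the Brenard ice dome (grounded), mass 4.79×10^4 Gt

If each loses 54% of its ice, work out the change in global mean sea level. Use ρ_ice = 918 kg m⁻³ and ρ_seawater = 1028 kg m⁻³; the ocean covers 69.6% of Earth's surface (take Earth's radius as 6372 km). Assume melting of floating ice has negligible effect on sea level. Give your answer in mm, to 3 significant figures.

Halard: 0.54 × 539 Gt = 2.911×10^14 kg; dividing by ρ_w = 1028 kg m⁻³ gives 2.831×10^11 m³ of water.
The Noren sea-ice cover is floating and already displaces its own weight of water, so its melt adds essentially nothing to sea level.
Brenard: 0.54 × 4.79×10^4 Gt = 2.587×10^16 kg; dividing by ρ_w = 1028 kg m⁻³ gives 2.516×10^13 m³ of water.
Total added water ≈ 2.544×10^13 m³ over 3.55×10^14 m² → Δh = 0.0717 m = 71.7 mm.

≈ 71.7 mm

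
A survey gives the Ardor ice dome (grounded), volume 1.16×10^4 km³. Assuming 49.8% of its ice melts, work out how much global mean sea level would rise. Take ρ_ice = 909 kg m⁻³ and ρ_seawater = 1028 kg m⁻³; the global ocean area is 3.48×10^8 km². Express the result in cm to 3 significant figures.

Ardor: 0.498 × 1.16×10^4 km³ × (909/1028) = 5108 km³ of water.
Spread over 3.48×10^14 m² of ocean, Δh = 5.108×10^12 / 3.48×10^14 = 0.0147 m = 1.47 cm.

≈ 1.47 cm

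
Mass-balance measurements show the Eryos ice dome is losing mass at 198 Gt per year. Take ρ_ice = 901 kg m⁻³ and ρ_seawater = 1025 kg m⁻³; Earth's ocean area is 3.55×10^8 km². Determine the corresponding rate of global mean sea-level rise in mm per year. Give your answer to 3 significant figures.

ρ_w = 1025 kg m⁻³. Annual water volume added = 198 Gt / ρ_w = 1.980×10^14 kg / 1025 kg m⁻³ = 1.932×10^11 m³.
Δh per year = 1.932×10^11 / 3.55×10^14 = 5.44×10^-4 m = 0.544 mm.

≈ 0.544 mm/yr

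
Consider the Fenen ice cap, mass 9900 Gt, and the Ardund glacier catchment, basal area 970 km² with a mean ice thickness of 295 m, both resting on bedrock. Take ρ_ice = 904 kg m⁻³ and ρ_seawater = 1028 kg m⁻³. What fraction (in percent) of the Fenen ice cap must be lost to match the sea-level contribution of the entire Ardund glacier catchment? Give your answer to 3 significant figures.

Equal sea-level rise means equal mass of meltwater, i.e. equal mass of ice lost.
Ice mass of Ardund: 2.587×10^14 kg; ice mass of Fenen: 9.900×10^15 kg.
Fraction required = 2.587×10^14 / 9.900×10^15 = 0.0261 → 2.61 %.

≈ 2.61 %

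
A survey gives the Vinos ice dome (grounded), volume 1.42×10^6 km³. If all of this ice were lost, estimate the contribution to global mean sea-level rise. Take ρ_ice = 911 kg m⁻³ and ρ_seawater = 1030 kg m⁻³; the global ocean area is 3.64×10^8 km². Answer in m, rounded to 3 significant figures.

Vinos: 1.42×10^6 km³ × (911/1030) = 1.256×10^6 km³ of water.
Spread over 3.64×10^14 m² of ocean, Δh = 1.256×10^15 / 3.64×10^14 = 3.45 m.

≈ 3.45 m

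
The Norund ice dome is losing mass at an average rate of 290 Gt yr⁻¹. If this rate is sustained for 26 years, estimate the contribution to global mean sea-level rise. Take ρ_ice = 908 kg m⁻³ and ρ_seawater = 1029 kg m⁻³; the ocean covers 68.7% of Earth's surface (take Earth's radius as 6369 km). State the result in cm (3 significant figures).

Total mass lost = 290 Gt/yr × 26 yr = 7540 Gt = 7.540×10^15 kg.
ρ_w = 1029 kg m⁻³, so water volume = 7.540×10^15 / 1029 = 7.328×10^12 m³.
Δh = 7.328×10^12 / 3.50×10^14 = 0.0209 m = 2.09 cm.

≈ 2.09 cm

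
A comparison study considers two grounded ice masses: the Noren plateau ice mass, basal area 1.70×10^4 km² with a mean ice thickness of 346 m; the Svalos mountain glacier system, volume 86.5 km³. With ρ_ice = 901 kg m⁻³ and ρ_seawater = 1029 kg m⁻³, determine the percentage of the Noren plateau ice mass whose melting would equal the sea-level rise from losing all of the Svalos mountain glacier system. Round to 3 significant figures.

≈ 1.47 %

Equal sea-level rise means equal mass of meltwater, i.e. equal mass of ice lost.
Ice mass of Svalos: 7.794×10^13 kg; ice mass of Noren: 5.300×10^15 kg.
Fraction required = 7.794×10^13 / 5.300×10^15 = 0.0147 → 1.47 %.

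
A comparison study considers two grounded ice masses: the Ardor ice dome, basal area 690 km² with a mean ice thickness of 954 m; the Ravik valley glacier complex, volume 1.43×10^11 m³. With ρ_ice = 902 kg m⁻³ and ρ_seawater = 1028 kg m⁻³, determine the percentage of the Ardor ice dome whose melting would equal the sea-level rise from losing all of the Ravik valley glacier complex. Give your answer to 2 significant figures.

≈ 22 %

Equal sea-level rise means equal mass of meltwater, i.e. equal mass of ice lost.
Ice mass of Ravik: 1.290×10^14 kg; ice mass of Ardor: 5.938×10^14 kg.
Fraction required = 1.290×10^14 / 5.938×10^14 = 0.217 → 22 %.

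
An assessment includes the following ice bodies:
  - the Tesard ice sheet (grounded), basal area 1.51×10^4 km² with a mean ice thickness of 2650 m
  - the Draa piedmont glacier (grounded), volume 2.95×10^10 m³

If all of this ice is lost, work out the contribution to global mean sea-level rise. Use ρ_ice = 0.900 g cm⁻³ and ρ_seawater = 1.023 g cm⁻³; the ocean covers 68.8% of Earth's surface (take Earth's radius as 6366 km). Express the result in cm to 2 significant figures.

Tesard: ice volume = 1.51×10^4 km² × 2650 m = 4.002×10^4 km³; 4.002×10^4 × (900/1023) = 3.520×10^4 km³ of water.
Draa: 2.95×10^10 m³ × (900/1023) = 2.595×10^10 m³ of water.
Total added water ≈ 3.523×10^13 m³ over 3.50×10^14 m² → Δh = 0.101 m = 10 cm.

≈ 10 cm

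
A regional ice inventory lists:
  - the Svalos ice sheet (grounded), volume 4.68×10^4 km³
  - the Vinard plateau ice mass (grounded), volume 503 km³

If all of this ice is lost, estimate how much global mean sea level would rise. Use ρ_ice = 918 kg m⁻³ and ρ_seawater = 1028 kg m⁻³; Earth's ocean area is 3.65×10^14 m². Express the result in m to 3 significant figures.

≈ 0.116 m

Svalos: 4.68×10^4 km³ × (918/1028) = 4.179×10^4 km³ of water.
Vinard: 503 km³ × (918/1028) = 449.2 km³ of water.
Total added water ≈ 4.224×10^13 m³ over 3.65×10^14 m² → Δh = 0.116 m.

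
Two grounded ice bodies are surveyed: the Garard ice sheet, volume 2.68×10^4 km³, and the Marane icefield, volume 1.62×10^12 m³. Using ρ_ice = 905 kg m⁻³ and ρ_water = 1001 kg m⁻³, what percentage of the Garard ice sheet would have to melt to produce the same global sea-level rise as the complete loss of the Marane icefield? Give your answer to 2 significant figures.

Equal sea-level rise means equal mass of meltwater, i.e. equal mass of ice lost.
Ice mass of Marane: 1.466×10^15 kg; ice mass of Garard: 2.425×10^16 kg.
Fraction required = 1.466×10^15 / 2.425×10^16 = 0.0604 → 6.0 %.

≈ 6.0 %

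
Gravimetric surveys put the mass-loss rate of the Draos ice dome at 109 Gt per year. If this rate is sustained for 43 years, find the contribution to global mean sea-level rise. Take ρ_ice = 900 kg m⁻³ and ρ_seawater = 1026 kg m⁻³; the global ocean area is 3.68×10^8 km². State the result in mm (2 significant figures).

Total mass lost = 109 Gt/yr × 43 yr = 4687 Gt = 4.687×10^15 kg.
ρ_w = 1026 kg m⁻³, so water volume = 4.687×10^15 / 1026 = 4.568×10^12 m³.
Δh = 4.568×10^12 / 3.68×10^14 = 0.0124 m = 12 mm.

≈ 12 mm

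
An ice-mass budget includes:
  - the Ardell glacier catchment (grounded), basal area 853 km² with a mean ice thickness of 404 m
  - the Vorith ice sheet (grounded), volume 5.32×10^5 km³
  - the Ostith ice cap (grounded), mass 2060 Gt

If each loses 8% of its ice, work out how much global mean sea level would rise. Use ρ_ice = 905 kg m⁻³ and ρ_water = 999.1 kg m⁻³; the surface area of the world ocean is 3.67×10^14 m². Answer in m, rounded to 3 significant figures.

≈ 0.106 m

Ardell: ice volume = 853 km² × 404 m = 344.6 km³; 0.08 × 344.6 × (905/999.1) = 24.97 km³ of water.
Vorith: 0.08 × 5.32×10^5 km³ × (905/999.1) = 3.855×10^4 km³ of water.
Ostith: 0.08 × 2060 Gt = 1.648×10^14 kg; dividing by ρ_w = 999.1 kg m⁻³ gives 1.649×10^11 m³ of water.
Total added water ≈ 3.874×10^13 m³ over 3.67×10^14 m² → Δh = 0.106 m.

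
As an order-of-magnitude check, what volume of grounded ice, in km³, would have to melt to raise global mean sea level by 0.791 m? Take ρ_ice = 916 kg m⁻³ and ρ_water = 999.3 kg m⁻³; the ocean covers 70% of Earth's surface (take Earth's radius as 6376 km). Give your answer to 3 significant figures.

≈ 3.09×10^5 km³

Required water volume = Δh × A = 0.791 m × 3.58×10^14 m² = 2.829×10^14 m³ = 2.829×10^5 km³.
Ice volume = water volume × ρ_w/ρ_ice = 2.829×10^5 × 999.3/916 = 3.09×10^5 km³.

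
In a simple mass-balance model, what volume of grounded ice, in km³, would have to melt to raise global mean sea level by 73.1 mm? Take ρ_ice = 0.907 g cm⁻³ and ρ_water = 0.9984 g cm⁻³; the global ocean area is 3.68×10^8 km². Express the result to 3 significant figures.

Required water volume = Δh × A = 0.0731 m × 3.68×10^14 m² = 2.690×10^13 m³ = 2.690×10^4 km³.
Ice volume = water volume × ρ_w/ρ_ice = 2.690×10^4 × 998.4/907 = 2.96×10^4 km³.

≈ 2.96×10^4 km³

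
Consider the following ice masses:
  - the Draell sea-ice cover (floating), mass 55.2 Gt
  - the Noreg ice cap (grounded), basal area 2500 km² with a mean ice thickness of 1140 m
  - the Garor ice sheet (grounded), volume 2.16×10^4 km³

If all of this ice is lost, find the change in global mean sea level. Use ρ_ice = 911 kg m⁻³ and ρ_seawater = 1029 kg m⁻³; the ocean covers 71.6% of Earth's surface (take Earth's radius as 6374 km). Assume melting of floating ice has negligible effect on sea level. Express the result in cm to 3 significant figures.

The Draell sea-ice cover is floating and already displaces its own weight of water, so its melt adds essentially nothing to sea level.
Noreg: ice volume = 2500 km² × 1140 m = 2850 km³; 2850 × (911/1029) = 2523 km³ of water.
Garor: 2.16×10^4 km³ × (911/1029) = 1.912×10^4 km³ of water.
Total added water ≈ 2.165×10^13 m³ over 3.66×10^14 m² → Δh = 0.0592 m = 5.92 cm.

≈ 5.92 cm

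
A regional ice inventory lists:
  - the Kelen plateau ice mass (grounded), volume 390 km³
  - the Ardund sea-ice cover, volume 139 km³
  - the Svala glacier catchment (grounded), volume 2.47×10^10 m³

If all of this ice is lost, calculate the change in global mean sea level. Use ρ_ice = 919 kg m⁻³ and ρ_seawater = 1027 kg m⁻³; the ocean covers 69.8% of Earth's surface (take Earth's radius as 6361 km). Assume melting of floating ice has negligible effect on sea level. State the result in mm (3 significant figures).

Kelen: 390 km³ × (919/1027) = 349.0 km³ of water.
The Ardund sea-ice cover is floating and already displaces its own weight of water, so its melt adds essentially nothing to sea level.
Svala: 2.47×10^10 m³ × (919/1027) = 2.210×10^10 m³ of water.
Total added water ≈ 3.711×10^11 m³ over 3.55×10^14 m² → Δh = 1.05×10^-3 m = 1.05 mm.

≈ 1.05 mm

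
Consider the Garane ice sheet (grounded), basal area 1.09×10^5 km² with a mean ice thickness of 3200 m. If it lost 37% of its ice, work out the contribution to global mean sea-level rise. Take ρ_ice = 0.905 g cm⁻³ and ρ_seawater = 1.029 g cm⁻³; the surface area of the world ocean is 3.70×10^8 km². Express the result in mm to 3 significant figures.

Garane: ice volume = 1.09×10^5 km² × 3200 m = 3.488×10^5 km³; 0.37 × 3.488×10^5 × (905/1029) = 1.135×10^5 km³ of water.
Spread over 3.70×10^14 m² of ocean, Δh = 1.135×10^14 / 3.70×10^14 = 0.307 m = 307 mm.

≈ 307 mm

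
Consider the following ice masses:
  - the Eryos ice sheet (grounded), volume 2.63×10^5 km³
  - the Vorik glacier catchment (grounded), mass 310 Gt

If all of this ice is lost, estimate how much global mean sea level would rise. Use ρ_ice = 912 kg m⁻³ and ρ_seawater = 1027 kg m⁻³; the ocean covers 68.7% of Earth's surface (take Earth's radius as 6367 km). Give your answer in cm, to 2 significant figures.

≈ 67 cm

Eryos: 2.63×10^5 km³ × (912/1027) = 2.336×10^5 km³ of water.
Vorik: 310 Gt = 3.100×10^14 kg; dividing by ρ_w = 1027 kg m⁻³ gives 3.019×10^11 m³ of water.
Total added water ≈ 2.339×10^14 m³ over 3.50×10^14 m² → Δh = 0.668 m = 67 cm.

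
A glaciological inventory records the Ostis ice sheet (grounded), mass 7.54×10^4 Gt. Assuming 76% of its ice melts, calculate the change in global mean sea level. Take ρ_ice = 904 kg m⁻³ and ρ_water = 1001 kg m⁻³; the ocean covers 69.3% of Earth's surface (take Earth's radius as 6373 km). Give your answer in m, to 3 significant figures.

Ostis: 0.76 × 7.54×10^4 Gt = 5.730×10^16 kg; dividing by ρ_w = 1001 kg m⁻³ gives 5.725×10^13 m³ of water.
Spread over 3.54×10^14 m² of ocean, Δh = 5.725×10^13 / 3.54×10^14 = 0.162 m.

≈ 0.162 m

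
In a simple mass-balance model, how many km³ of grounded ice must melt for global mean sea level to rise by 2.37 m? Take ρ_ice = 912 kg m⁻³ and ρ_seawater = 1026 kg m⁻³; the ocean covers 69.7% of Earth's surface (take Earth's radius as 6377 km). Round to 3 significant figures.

≈ 9.50×10^5 km³

Required water volume = Δh × A = 2.37 m × 3.56×10^14 m² = 8.442×10^14 m³ = 8.442×10^5 km³.
Ice volume = water volume × ρ_w/ρ_ice = 8.442×10^5 × 1026/912 = 9.50×10^5 km³.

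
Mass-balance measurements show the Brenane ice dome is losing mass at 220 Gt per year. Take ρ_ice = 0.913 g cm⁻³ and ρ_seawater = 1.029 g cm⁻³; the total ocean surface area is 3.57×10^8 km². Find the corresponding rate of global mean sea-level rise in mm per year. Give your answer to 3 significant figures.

≈ 0.599 mm/yr

ρ_w = 1.029 g cm⁻³ = 1029 kg m⁻³. Annual water volume added = 220 Gt / ρ_w = 2.200×10^14 kg / 1029 kg m⁻³ = 2.138×10^11 m³.
Δh per year = 2.138×10^11 / 3.57×10^14 = 5.99×10^-4 m = 0.599 mm.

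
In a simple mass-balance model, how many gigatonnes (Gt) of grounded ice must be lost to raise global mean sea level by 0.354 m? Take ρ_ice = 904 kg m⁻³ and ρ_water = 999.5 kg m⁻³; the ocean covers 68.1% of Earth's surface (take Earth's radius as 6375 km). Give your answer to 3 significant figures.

≈ 1.23×10^5 Gt

Required water volume = Δh × A = 0.354 m × 3.48×10^14 m² = 1.231×10^14 m³.
ρ_w = 999.5 kg m⁻³, so the mass of water = 1.231×10^14 m³ × 999.5 kg m⁻³ = 1.231×10^17 kg = 1.23×10^5 Gt (and the same mass of ice, by conservation).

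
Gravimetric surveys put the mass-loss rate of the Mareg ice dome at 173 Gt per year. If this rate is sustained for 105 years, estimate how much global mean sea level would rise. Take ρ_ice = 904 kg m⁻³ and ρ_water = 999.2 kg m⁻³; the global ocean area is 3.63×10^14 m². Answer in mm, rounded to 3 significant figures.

Total mass lost = 173 Gt/yr × 105 yr = 1.816×10^4 Gt = 1.816×10^16 kg.
ρ_w = 999.2 kg m⁻³, so water volume = 1.816×10^16 / 999.2 = 1.818×10^13 m³.
Δh = 1.818×10^13 / 3.63×10^14 = 0.0501 m = 50.1 mm.

≈ 50.1 mm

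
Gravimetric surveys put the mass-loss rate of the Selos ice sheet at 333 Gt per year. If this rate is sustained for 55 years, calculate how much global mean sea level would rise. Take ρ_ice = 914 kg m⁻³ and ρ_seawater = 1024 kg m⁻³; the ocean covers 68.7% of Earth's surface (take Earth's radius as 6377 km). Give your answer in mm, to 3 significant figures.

Total mass lost = 333 Gt/yr × 55 yr = 1.832×10^4 Gt = 1.832×10^16 kg.
ρ_w = 1024 kg m⁻³, so water volume = 1.832×10^16 / 1024 = 1.789×10^13 m³.
Δh = 1.789×10^13 / 3.51×10^14 = 0.0509 m = 50.9 mm.

≈ 50.9 mm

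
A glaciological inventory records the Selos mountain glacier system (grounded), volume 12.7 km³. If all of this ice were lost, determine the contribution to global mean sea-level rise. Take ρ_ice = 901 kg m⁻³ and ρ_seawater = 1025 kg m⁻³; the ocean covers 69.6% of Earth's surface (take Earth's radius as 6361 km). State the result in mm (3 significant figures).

Selos: 12.7 km³ × (901/1025) = 11.16 km³ of water.
Spread over 3.54×10^14 m² of ocean, Δh = 1.116×10^10 / 3.54×10^14 = 3.15×10^-5 m = 0.0315 mm.

≈ 0.0315 mm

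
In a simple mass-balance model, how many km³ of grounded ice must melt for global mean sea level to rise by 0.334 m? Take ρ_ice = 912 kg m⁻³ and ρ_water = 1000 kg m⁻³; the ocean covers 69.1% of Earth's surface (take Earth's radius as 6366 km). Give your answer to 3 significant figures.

≈ 1.29×10^5 km³

Required water volume = Δh × A = 0.334 m × 3.52×10^14 m² = 1.175×10^14 m³ = 1.175×10^5 km³.
Ice volume = water volume × ρ_w/ρ_ice = 1.175×10^5 × 1000/912 = 1.29×10^5 km³.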